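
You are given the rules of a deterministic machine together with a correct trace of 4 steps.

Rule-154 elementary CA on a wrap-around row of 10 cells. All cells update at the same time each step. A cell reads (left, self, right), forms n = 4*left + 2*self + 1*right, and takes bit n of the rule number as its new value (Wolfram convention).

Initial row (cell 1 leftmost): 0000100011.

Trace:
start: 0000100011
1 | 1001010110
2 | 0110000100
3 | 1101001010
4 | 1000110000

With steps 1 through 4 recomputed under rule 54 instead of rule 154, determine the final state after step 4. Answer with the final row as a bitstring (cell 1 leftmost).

0011111000

(re-executing steps 1..4 under rule 54; state before step 1: 0000100011)
1 | 1001110100
2 | 1110001111
3 | 0001010000
4 | 0011111000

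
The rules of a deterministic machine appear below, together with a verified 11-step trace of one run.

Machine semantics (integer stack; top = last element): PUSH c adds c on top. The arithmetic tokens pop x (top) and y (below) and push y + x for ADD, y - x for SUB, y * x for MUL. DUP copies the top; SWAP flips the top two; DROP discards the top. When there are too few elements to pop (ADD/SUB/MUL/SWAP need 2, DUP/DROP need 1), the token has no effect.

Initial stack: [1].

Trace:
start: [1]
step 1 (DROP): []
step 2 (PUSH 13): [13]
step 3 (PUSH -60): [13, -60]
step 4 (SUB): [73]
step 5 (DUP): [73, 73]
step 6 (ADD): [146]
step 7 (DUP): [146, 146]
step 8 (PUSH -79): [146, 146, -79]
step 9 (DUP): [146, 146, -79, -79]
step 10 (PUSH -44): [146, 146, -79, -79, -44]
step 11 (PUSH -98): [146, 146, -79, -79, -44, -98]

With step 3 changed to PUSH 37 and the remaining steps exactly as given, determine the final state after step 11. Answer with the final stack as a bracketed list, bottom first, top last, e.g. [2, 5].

[-48, -48, -79, -79, -44, -98]

(re-executing from step 3 with the substitution; state before step 3: [13])
step 3 (PUSH 37): [13, 37]
step 4 (SUB): [-24]
step 5 (DUP): [-24, -24]
step 6 (ADD): [-48]
step 7 (DUP): [-48, -48]
step 8 (PUSH -79): [-48, -48, -79]
step 9 (DUP): [-48, -48, -79, -79]
step 10 (PUSH -44): [-48, -48, -79, -79, -44]
step 11 (PUSH -98): [-48, -48, -79, -79, -44, -98]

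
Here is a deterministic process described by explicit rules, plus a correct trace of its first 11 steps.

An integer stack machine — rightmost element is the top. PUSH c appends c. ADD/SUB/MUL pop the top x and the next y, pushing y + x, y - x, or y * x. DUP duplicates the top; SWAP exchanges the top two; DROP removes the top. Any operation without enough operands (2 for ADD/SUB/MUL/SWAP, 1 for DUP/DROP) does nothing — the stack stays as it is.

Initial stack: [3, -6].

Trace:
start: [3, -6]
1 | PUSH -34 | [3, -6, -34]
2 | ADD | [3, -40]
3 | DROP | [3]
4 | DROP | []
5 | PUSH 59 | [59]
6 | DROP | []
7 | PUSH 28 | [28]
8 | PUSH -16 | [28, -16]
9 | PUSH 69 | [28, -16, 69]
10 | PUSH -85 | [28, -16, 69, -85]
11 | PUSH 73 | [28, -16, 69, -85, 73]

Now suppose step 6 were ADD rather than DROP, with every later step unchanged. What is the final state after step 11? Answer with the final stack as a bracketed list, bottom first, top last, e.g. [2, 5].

(re-executing from step 6 with the substitution; state before step 6: [59])
6 | ADD | [59]
7 | PUSH 28 | [59, 28]
8 | PUSH -16 | [59, 28, -16]
9 | PUSH 69 | [59, 28, -16, 69]
10 | PUSH -85 | [59, 28, -16, 69, -85]
11 | PUSH 73 | [59, 28, -16, 69, -85, 73]

[59, 28, -16, 69, -85, 73]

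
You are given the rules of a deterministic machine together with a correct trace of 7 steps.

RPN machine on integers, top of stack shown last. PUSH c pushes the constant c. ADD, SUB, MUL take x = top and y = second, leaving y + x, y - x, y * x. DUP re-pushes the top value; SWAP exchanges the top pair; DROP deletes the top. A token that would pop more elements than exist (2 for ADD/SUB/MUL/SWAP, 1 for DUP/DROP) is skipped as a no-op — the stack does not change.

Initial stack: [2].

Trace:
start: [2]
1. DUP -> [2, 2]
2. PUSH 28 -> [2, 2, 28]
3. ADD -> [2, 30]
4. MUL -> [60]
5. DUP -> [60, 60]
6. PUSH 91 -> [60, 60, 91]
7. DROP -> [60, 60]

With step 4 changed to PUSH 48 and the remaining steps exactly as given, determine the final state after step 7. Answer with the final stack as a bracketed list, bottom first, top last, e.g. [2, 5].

(re-executing from step 4 with the substitution; state before step 4: [2, 30])
4. PUSH 48 -> [2, 30, 48]
5. DUP -> [2, 30, 48, 48]
6. PUSH 91 -> [2, 30, 48, 48, 91]
7. DROP -> [2, 30, 48, 48]

[2, 30, 48, 48]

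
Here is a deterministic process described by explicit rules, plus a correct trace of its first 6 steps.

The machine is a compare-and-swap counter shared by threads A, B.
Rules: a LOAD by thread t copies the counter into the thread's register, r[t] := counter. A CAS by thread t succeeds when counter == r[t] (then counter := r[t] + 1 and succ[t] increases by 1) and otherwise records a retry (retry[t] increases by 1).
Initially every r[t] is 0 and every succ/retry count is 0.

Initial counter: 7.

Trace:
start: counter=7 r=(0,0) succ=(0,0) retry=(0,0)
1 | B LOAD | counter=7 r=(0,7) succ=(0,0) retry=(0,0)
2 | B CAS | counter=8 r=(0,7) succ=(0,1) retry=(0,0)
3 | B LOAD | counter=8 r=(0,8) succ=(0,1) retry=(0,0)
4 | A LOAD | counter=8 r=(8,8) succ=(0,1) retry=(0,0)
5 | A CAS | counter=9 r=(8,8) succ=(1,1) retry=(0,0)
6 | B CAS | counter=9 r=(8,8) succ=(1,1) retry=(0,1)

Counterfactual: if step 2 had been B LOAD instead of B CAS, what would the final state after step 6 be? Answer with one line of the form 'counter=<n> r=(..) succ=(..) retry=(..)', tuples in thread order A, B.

(re-executing from step 2 with the substitution; state before step 2: counter=7 r=(0,7) succ=(0,0) retry=(0,0))
2 | B LOAD | counter=7 r=(0,7) succ=(0,0) retry=(0,0)
3 | B LOAD | counter=7 r=(0,7) succ=(0,0) retry=(0,0)
4 | A LOAD | counter=7 r=(7,7) succ=(0,0) retry=(0,0)
5 | A CAS | counter=8 r=(7,7) succ=(1,0) retry=(0,0)
6 | B CAS | counter=8 r=(7,7) succ=(1,0) retry=(0,1)

counter=8 r=(7,7) succ=(1,0) retry=(0,1)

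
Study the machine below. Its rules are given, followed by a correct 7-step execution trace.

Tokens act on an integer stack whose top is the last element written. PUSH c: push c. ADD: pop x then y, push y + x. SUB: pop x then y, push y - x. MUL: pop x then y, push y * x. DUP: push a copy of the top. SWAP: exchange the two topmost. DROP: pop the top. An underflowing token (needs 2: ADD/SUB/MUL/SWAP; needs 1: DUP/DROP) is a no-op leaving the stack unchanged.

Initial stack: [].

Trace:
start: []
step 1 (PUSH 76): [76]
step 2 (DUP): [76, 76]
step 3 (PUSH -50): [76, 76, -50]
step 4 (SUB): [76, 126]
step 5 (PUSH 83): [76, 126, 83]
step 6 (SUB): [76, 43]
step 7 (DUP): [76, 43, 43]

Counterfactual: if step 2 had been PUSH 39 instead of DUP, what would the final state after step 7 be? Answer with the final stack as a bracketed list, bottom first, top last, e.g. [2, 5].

[76, 6, 6]

(re-executing from step 2 with the substitution; state before step 2: [76])
step 2 (PUSH 39): [76, 39]
step 3 (PUSH -50): [76, 39, -50]
step 4 (SUB): [76, 89]
step 5 (PUSH 83): [76, 89, 83]
step 6 (SUB): [76, 6]
step 7 (DUP): [76, 6, 6]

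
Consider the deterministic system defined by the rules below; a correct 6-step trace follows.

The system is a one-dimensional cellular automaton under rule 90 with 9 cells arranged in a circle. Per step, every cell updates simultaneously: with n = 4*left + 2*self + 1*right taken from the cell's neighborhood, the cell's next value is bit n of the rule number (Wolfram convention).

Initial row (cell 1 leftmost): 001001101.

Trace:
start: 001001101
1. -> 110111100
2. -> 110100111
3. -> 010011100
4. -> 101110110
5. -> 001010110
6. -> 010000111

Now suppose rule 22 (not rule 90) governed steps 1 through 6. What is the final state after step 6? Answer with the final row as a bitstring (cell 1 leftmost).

000001010

(re-executing steps 1..6 under rule 22; state before step 1: 001001101)
1. -> 111110001
2. -> 000001010
3. -> 000011011
4. -> 100100000
5. -> 111110001
6. -> 000001010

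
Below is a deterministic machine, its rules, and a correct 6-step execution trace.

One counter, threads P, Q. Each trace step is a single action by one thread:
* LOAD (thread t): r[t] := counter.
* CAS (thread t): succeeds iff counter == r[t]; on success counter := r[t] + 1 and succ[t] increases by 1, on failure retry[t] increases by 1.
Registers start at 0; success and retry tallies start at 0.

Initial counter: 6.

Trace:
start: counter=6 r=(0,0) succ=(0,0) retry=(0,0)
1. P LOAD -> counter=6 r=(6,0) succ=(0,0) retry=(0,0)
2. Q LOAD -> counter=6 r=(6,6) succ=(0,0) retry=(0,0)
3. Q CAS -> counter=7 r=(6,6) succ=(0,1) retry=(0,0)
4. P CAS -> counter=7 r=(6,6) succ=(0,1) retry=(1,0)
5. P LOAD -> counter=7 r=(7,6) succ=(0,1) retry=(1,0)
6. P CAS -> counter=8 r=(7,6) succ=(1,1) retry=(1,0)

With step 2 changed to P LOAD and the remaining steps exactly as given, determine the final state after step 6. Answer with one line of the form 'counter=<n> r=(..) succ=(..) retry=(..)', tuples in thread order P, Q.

counter=8 r=(7,0) succ=(2,0) retry=(0,1)

(re-executing from step 2 with the substitution; state before step 2: counter=6 r=(6,0) succ=(0,0) retry=(0,0))
2. P LOAD -> counter=6 r=(6,0) succ=(0,0) retry=(0,0)
3. Q CAS -> counter=6 r=(6,0) succ=(0,0) retry=(0,1)
4. P CAS -> counter=7 r=(6,0) succ=(1,0) retry=(0,1)
5. P LOAD -> counter=7 r=(7,0) succ=(1,0) retry=(0,1)
6. P CAS -> counter=8 r=(7,0) succ=(2,0) retry=(0,1)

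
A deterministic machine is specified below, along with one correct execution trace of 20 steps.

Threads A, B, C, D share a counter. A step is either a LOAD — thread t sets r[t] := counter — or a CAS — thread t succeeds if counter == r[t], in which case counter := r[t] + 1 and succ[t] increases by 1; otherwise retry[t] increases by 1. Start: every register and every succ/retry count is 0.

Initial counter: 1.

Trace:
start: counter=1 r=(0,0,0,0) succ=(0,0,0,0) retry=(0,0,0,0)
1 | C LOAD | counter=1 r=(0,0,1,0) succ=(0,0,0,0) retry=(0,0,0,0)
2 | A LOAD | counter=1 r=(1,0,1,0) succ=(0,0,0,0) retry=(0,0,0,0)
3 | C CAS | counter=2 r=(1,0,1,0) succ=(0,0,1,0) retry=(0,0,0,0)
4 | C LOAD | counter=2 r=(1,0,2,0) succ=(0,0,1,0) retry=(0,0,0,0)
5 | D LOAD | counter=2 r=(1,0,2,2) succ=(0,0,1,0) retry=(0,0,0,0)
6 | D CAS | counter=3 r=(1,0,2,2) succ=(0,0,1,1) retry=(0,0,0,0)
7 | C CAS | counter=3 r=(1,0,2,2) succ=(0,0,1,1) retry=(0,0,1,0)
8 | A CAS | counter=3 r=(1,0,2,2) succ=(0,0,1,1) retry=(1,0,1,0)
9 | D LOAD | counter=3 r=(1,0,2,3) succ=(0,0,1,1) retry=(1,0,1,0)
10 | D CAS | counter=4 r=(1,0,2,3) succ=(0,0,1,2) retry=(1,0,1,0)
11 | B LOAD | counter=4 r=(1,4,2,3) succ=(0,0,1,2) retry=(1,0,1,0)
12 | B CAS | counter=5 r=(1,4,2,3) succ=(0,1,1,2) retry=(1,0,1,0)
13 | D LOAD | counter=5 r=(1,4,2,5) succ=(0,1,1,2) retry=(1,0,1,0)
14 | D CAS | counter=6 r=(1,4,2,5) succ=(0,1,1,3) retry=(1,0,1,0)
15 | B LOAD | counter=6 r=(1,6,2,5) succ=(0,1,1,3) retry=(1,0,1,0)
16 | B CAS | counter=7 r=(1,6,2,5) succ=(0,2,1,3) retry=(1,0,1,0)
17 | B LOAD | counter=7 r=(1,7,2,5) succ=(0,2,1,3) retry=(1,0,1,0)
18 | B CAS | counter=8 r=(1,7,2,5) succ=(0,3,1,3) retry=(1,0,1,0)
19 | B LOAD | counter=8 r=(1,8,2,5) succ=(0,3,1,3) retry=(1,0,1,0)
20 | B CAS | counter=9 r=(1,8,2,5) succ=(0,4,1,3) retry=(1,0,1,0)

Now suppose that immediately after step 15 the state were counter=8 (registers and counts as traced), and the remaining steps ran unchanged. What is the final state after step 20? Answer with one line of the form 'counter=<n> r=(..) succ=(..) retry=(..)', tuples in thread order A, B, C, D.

state after step 15 := counter=8 r=(1,6,2,5) succ=(0,1,1,3) retry=(1,0,1,0)
16 | B CAS | counter=8 r=(1,6,2,5) succ=(0,1,1,3) retry=(1,1,1,0)
17 | B LOAD | counter=8 r=(1,8,2,5) succ=(0,1,1,3) retry=(1,1,1,0)
18 | B CAS | counter=9 r=(1,8,2,5) succ=(0,2,1,3) retry=(1,1,1,0)
19 | B LOAD | counter=9 r=(1,9,2,5) succ=(0,2,1,3) retry=(1,1,1,0)
20 | B CAS | counter=10 r=(1,9,2,5) succ=(0,3,1,3) retry=(1,1,1,0)

counter=10 r=(1,9,2,5) succ=(0,3,1,3) retry=(1,1,1,0)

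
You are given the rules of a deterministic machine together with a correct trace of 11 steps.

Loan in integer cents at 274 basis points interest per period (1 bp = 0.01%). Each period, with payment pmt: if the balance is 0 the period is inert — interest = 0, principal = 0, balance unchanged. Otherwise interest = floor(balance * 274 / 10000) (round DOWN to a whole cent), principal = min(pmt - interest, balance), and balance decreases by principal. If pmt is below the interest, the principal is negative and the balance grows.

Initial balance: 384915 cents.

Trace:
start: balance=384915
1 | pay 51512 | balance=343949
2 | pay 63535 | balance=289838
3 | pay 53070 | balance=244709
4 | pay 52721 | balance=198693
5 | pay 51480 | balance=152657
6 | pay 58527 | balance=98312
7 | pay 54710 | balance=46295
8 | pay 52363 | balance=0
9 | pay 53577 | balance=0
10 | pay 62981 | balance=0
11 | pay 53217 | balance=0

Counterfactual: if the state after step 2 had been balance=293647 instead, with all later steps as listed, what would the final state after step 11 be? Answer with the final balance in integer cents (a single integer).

0

state after step 2 := balance=293647
3 | pay 53070 | balance=248622
4 | pay 52721 | balance=202713
5 | pay 51480 | balance=156787
6 | pay 58527 | balance=102555
7 | pay 54710 | balance=50655
8 | pay 52363 | balance=0
9 | pay 53577 | balance=0
10 | pay 62981 | balance=0
11 | pay 53217 | balance=0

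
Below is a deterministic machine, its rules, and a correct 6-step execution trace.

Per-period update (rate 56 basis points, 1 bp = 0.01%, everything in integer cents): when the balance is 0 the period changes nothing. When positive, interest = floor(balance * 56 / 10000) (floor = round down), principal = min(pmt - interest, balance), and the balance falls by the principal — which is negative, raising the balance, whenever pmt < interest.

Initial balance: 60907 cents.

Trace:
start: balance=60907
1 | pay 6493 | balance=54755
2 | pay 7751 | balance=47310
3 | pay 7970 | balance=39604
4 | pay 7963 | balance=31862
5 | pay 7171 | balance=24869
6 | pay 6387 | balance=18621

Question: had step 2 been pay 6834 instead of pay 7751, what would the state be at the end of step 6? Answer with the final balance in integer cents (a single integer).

19559

(re-executing from step 2 with the substitution; state before step 2: balance=54755)
2 | pay 6834 | balance=48227
3 | pay 7970 | balance=40527
4 | pay 7963 | balance=32790
5 | pay 7171 | balance=25802
6 | pay 6387 | balance=19559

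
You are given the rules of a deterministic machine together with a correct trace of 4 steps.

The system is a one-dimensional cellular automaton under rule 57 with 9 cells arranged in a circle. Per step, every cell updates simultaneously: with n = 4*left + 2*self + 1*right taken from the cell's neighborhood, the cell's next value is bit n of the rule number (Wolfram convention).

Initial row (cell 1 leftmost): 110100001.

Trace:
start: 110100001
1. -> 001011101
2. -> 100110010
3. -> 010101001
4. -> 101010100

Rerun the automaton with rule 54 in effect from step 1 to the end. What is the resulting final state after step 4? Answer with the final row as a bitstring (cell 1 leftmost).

(re-executing steps 1..4 under rule 54; state before step 1: 110100001)
1. -> 001110010
2. -> 010001111
3. -> 111010000
4. -> 000111001

000111001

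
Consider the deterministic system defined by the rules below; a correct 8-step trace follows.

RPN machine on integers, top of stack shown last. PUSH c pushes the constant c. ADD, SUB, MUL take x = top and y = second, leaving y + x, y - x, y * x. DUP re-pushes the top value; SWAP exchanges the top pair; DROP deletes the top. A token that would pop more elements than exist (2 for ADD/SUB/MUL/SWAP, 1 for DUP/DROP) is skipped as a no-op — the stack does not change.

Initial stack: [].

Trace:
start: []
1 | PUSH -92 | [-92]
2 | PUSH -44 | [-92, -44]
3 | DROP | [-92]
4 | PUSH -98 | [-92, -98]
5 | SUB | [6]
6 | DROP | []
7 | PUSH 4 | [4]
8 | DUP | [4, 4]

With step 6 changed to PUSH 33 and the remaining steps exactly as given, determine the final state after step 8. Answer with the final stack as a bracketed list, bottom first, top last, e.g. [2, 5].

(re-executing from step 6 with the substitution; state before step 6: [6])
6 | PUSH 33 | [6, 33]
7 | PUSH 4 | [6, 33, 4]
8 | DUP | [6, 33, 4, 4]

[6, 33, 4, 4]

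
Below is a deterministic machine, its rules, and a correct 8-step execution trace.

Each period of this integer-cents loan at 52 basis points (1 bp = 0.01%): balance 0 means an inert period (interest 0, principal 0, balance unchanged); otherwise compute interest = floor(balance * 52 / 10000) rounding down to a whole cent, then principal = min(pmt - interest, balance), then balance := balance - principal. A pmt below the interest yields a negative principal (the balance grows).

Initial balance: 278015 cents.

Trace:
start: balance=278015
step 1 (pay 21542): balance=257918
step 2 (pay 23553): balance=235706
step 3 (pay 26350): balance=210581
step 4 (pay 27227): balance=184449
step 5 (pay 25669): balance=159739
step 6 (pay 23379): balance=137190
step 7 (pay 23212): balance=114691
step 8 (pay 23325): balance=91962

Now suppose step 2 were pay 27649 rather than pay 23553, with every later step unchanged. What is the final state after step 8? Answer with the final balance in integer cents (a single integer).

87736

(re-executing from step 2 with the substitution; state before step 2: balance=257918)
step 2 (pay 27649): balance=231610
step 3 (pay 26350): balance=206464
step 4 (pay 27227): balance=180310
step 5 (pay 25669): balance=155578
step 6 (pay 23379): balance=133008
step 7 (pay 23212): balance=110487
step 8 (pay 23325): balance=87736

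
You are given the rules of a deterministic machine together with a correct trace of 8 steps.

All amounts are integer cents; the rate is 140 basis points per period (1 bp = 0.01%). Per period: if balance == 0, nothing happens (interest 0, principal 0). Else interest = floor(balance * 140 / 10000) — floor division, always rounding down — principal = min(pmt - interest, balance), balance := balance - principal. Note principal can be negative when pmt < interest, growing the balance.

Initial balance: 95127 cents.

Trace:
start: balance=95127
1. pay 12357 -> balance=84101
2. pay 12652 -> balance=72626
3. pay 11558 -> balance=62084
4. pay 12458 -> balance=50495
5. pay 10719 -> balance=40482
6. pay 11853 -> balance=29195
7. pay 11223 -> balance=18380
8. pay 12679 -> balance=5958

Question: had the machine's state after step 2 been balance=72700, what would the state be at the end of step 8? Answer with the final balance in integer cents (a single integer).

6038

state after step 2 := balance=72700
3. pay 11558 -> balance=62159
4. pay 12458 -> balance=50571
5. pay 10719 -> balance=40559
6. pay 11853 -> balance=29273
7. pay 11223 -> balance=18459
8. pay 12679 -> balance=6038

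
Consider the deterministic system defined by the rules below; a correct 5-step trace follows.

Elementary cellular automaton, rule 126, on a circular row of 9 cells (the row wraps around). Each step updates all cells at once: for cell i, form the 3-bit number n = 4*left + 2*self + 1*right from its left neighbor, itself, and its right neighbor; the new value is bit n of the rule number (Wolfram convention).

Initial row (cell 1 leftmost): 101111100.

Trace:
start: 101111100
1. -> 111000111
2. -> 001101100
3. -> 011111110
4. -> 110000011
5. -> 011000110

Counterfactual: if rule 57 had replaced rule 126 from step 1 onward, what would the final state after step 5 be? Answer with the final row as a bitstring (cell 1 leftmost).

010101001

(re-executing steps 1..5 under rule 57; state before step 1: 101111100)
1. -> 011000010
2. -> 010111001
3. -> 101100100
4. -> 011010010
5. -> 010101001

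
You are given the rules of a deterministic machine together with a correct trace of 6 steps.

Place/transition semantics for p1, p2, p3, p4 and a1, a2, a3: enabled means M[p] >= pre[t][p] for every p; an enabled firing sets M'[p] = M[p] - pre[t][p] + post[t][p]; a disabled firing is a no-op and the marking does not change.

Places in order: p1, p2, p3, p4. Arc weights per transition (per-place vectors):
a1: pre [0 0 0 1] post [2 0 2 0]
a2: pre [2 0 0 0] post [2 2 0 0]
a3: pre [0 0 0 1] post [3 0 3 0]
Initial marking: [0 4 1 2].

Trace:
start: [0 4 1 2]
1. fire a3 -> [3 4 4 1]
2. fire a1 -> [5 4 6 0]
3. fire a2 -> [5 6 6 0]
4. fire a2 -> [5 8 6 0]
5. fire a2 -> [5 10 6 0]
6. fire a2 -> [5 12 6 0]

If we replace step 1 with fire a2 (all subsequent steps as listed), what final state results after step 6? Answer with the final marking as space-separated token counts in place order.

2 12 3 1

(re-executing from step 1 with the substitution; state before step 1: [0 4 1 2])
1. fire a2 -> [0 4 1 2]
2. fire a1 -> [2 4 3 1]
3. fire a2 -> [2 6 3 1]
4. fire a2 -> [2 8 3 1]
5. fire a2 -> [2 10 3 1]
6. fire a2 -> [2 12 3 1]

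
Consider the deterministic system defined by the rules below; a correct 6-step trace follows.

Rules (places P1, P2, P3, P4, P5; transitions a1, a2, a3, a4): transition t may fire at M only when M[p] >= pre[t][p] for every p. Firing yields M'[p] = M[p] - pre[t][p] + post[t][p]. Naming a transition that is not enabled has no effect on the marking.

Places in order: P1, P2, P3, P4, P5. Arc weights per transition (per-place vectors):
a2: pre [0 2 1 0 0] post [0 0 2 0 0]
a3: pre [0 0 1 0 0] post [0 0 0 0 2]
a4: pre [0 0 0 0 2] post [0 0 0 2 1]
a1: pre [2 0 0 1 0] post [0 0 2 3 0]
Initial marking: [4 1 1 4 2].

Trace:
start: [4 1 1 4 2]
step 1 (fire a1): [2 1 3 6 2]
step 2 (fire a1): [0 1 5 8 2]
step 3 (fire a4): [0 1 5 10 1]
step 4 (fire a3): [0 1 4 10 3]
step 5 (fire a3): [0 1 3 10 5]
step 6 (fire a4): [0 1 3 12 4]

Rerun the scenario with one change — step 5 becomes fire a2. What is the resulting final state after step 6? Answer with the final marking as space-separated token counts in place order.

0 1 4 12 2

(re-executing from step 5 with the substitution; state before step 5: [0 1 4 10 3])
step 5 (fire a2): [0 1 4 10 3]
step 6 (fire a4): [0 1 4 12 2]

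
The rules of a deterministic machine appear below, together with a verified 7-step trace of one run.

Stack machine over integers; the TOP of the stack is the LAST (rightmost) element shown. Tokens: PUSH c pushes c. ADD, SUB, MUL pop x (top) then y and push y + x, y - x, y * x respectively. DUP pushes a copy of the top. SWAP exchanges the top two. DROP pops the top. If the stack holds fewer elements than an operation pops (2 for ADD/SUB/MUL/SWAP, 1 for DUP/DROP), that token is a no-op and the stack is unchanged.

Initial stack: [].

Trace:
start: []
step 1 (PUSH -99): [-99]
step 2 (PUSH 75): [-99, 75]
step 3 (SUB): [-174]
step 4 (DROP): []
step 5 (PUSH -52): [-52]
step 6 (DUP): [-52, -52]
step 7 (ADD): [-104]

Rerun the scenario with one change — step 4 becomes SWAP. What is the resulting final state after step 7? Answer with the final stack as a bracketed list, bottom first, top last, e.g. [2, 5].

(re-executing from step 4 with the substitution; state before step 4: [-174])
step 4 (SWAP): [-174]
step 5 (PUSH -52): [-174, -52]
step 6 (DUP): [-174, -52, -52]
step 7 (ADD): [-174, -104]

[-174, -104]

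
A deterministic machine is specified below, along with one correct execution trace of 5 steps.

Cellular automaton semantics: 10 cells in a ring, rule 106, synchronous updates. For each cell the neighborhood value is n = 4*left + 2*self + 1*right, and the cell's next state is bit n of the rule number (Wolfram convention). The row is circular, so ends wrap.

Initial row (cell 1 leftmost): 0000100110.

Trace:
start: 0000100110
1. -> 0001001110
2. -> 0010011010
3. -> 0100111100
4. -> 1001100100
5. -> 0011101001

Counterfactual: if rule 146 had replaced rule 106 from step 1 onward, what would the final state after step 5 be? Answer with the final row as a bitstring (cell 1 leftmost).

(re-executing steps 1..5 under rule 146; state before step 1: 0000100110)
1. -> 0001011001
2. -> 1010000110
3. -> 0001001000
4. -> 0010110100
5. -> 0100000010

0100000010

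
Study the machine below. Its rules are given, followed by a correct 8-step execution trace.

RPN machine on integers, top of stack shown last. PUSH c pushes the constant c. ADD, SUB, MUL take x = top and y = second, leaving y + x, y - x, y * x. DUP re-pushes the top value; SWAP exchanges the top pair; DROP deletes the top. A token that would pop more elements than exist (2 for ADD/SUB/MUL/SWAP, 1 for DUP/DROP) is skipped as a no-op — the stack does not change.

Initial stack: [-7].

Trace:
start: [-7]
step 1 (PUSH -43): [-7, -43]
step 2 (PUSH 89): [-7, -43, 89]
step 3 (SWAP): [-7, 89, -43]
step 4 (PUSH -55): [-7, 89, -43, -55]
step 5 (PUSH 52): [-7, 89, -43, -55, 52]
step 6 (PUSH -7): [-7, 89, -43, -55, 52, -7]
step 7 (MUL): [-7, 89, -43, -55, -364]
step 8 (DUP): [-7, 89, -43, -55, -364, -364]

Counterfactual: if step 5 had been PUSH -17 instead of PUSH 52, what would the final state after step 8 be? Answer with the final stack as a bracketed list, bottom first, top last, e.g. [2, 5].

(re-executing from step 5 with the substitution; state before step 5: [-7, 89, -43, -55])
step 5 (PUSH -17): [-7, 89, -43, -55, -17]
step 6 (PUSH -7): [-7, 89, -43, -55, -17, -7]
step 7 (MUL): [-7, 89, -43, -55, 119]
step 8 (DUP): [-7, 89, -43, -55, 119, 119]

[-7, 89, -43, -55, 119, 119]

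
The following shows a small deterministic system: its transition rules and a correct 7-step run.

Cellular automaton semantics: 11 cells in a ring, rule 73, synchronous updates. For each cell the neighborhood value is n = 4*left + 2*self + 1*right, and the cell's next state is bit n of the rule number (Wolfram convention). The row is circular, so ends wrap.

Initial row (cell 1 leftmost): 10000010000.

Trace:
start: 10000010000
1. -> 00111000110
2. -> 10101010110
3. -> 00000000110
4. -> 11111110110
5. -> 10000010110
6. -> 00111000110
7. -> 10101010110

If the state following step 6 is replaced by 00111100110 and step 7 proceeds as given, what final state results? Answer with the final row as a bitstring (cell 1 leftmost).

state after step 6 := 00111100110
7. -> 10100100110

10100100110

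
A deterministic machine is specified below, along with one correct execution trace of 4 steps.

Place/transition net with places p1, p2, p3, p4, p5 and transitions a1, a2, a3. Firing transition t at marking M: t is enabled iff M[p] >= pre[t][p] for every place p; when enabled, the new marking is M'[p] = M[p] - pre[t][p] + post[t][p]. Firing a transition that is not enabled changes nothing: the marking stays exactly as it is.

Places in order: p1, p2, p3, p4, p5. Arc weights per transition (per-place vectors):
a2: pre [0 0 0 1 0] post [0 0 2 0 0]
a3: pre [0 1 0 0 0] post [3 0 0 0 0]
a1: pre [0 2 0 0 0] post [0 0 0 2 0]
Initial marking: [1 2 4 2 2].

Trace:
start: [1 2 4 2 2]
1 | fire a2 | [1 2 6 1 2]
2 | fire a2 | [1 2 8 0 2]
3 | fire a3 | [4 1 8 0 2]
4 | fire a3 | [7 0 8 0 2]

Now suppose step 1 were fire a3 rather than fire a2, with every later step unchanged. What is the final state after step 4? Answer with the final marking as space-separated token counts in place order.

(re-executing from step 1 with the substitution; state before step 1: [1 2 4 2 2])
1 | fire a3 | [4 1 4 2 2]
2 | fire a2 | [4 1 6 1 2]
3 | fire a3 | [7 0 6 1 2]
4 | fire a3 | [7 0 6 1 2]

7 0 6 1 2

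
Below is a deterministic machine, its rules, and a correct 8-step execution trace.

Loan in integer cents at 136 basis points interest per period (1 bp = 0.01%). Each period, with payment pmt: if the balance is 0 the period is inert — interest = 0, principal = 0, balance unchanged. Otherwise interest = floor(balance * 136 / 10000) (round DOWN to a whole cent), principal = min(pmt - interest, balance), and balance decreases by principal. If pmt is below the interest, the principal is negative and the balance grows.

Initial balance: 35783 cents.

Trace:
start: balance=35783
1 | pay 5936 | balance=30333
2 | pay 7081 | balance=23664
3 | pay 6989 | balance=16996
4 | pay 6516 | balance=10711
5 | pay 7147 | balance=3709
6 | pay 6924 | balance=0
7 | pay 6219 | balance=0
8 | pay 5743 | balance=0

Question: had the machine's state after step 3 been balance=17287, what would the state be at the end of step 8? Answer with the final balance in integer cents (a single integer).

state after step 3 := balance=17287
4 | pay 6516 | balance=11006
5 | pay 7147 | balance=4008
6 | pay 6924 | balance=0
7 | pay 6219 | balance=0
8 | pay 5743 | balance=0

0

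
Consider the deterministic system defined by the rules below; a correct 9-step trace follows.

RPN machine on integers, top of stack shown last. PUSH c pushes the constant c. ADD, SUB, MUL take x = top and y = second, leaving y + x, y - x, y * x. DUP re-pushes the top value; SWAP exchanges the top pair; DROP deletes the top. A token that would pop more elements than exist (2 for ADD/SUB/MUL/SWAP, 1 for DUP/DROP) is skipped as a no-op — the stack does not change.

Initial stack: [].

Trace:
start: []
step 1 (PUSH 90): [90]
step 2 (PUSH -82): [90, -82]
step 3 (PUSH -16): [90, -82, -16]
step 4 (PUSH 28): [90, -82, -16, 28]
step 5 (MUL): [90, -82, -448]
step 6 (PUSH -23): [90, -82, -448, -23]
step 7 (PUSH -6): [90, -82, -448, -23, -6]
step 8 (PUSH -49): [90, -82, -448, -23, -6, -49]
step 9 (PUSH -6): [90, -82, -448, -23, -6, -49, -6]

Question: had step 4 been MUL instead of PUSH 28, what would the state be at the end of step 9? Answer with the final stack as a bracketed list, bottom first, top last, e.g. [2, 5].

[118080, -23, -6, -49, -6]

(re-executing from step 4 with the substitution; state before step 4: [90, -82, -16])
step 4 (MUL): [90, 1312]
step 5 (MUL): [118080]
step 6 (PUSH -23): [118080, -23]
step 7 (PUSH -6): [118080, -23, -6]
step 8 (PUSH -49): [118080, -23, -6, -49]
step 9 (PUSH -6): [118080, -23, -6, -49, -6]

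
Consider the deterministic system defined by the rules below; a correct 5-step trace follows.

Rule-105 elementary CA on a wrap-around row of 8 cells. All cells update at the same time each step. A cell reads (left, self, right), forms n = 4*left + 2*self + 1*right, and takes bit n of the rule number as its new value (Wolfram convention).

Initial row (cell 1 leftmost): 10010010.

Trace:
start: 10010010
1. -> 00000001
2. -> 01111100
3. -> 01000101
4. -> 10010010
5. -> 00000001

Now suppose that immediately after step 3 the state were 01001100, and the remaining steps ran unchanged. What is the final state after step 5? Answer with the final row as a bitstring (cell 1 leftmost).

state after step 3 := 01001100
4. -> 00001101
5. -> 01101110

01101110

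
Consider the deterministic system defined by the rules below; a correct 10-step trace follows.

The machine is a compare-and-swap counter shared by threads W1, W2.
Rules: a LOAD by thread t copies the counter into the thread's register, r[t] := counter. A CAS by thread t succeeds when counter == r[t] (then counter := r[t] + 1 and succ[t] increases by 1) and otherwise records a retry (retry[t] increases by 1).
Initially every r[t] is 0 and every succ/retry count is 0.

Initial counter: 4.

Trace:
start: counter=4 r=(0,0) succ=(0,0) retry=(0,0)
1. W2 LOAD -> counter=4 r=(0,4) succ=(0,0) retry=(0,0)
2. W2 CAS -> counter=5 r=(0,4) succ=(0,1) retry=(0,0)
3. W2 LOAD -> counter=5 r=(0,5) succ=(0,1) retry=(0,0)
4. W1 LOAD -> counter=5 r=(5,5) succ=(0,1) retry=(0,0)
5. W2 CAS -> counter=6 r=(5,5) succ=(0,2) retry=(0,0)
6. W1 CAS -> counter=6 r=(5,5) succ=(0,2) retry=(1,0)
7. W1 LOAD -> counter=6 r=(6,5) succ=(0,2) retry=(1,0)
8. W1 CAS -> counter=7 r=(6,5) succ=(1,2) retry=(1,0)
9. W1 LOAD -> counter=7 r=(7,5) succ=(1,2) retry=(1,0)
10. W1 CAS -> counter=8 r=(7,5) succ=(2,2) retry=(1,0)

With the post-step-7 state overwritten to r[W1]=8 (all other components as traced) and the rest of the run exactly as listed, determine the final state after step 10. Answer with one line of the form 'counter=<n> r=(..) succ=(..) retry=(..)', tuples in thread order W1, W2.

counter=7 r=(6,5) succ=(1,2) retry=(2,0)

state after step 7 := counter=6 r=(8,5) succ=(0,2) retry=(1,0)
8. W1 CAS -> counter=6 r=(8,5) succ=(0,2) retry=(2,0)
9. W1 LOAD -> counter=6 r=(6,5) succ=(0,2) retry=(2,0)
10. W1 CAS -> counter=7 r=(6,5) succ=(1,2) retry=(2,0)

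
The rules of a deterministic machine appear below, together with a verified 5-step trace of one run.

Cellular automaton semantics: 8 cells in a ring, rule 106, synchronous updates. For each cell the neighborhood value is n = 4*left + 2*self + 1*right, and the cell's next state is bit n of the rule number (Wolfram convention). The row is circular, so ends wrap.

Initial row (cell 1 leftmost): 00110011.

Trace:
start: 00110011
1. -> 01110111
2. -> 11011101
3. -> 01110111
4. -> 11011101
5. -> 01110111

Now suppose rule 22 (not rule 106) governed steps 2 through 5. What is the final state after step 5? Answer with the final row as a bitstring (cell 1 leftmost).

00000000

(re-executing steps 2..5 under rule 22; state before step 2: 01110111)
2. -> 00000000
3. -> 00000000
4. -> 00000000
5. -> 00000000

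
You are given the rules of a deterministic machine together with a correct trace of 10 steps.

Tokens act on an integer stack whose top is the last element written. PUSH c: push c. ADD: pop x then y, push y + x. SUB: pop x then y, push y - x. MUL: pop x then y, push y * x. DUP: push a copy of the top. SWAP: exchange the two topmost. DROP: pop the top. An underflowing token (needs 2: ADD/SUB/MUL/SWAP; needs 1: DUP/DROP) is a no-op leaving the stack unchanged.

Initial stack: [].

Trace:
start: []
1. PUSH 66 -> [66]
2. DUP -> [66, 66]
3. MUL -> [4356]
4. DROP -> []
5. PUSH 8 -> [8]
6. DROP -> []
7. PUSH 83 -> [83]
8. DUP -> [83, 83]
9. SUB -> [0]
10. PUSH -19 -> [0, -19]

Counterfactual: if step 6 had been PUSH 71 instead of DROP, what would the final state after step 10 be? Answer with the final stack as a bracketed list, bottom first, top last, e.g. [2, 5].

[8, 71, 0, -19]

(re-executing from step 6 with the substitution; state before step 6: [8])
6. PUSH 71 -> [8, 71]
7. PUSH 83 -> [8, 71, 83]
8. DUP -> [8, 71, 83, 83]
9. SUB -> [8, 71, 0]
10. PUSH -19 -> [8, 71, 0, -19]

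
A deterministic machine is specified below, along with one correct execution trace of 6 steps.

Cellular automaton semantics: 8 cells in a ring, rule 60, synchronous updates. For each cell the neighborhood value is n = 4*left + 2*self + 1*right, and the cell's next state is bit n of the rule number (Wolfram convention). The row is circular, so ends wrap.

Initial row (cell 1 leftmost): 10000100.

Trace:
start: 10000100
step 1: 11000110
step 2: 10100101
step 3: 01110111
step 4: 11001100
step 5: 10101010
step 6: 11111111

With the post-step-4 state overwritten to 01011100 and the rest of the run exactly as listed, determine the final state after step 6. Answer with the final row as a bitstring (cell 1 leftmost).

state after step 4 := 01011100
step 5: 01110010
step 6: 01001011

01001011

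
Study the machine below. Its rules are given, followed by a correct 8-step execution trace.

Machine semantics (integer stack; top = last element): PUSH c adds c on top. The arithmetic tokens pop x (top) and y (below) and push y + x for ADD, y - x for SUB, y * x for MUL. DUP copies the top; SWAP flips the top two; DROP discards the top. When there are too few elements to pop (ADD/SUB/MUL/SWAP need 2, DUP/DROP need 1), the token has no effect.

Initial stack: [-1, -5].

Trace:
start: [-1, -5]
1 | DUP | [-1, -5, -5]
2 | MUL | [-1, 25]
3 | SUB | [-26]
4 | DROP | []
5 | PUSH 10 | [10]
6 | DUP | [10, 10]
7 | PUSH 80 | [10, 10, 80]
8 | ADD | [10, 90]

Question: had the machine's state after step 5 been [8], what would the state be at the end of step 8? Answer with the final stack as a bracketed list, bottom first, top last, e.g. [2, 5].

state after step 5 := [8]
6 | DUP | [8, 8]
7 | PUSH 80 | [8, 8, 80]
8 | ADD | [8, 88]

[8, 88]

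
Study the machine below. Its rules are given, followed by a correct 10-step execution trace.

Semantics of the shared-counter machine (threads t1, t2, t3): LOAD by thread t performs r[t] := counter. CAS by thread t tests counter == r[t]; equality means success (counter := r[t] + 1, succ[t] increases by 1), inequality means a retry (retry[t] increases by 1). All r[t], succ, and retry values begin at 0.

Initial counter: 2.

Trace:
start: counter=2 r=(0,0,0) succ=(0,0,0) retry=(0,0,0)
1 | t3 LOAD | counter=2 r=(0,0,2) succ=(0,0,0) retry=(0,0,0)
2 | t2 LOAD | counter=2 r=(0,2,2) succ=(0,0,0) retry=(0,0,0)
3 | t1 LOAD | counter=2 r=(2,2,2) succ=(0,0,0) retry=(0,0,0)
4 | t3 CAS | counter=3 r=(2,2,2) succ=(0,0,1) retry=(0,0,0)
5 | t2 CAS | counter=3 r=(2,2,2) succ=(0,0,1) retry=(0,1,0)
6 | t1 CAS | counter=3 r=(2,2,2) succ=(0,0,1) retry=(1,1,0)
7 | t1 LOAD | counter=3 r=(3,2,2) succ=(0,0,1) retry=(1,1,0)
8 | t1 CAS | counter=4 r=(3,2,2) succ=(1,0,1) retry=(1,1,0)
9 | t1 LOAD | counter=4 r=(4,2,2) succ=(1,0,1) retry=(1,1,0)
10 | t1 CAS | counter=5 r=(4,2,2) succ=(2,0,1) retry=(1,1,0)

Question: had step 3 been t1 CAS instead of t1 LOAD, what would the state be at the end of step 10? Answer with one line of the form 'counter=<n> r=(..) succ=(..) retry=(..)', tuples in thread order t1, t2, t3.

(re-executing from step 3 with the substitution; state before step 3: counter=2 r=(0,2,2) succ=(0,0,0) retry=(0,0,0))
3 | t1 CAS | counter=2 r=(0,2,2) succ=(0,0,0) retry=(1,0,0)
4 | t3 CAS | counter=3 r=(0,2,2) succ=(0,0,1) retry=(1,0,0)
5 | t2 CAS | counter=3 r=(0,2,2) succ=(0,0,1) retry=(1,1,0)
6 | t1 CAS | counter=3 r=(0,2,2) succ=(0,0,1) retry=(2,1,0)
7 | t1 LOAD | counter=3 r=(3,2,2) succ=(0,0,1) retry=(2,1,0)
8 | t1 CAS | counter=4 r=(3,2,2) succ=(1,0,1) retry=(2,1,0)
9 | t1 LOAD | counter=4 r=(4,2,2) succ=(1,0,1) retry=(2,1,0)
10 | t1 CAS | counter=5 r=(4,2,2) succ=(2,0,1) retry=(2,1,0)

counter=5 r=(4,2,2) succ=(2,0,1) retry=(2,1,0)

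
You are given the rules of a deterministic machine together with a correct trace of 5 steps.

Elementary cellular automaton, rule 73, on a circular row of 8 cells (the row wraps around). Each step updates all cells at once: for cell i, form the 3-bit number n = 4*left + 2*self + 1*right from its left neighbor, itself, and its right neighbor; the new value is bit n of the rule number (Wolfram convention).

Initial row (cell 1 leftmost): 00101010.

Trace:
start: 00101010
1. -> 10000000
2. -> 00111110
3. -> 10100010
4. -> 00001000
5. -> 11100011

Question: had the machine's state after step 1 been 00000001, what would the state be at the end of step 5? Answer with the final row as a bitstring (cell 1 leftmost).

state after step 1 := 00000001
2. -> 01111100
3. -> 01000101
4. -> 00010000
5. -> 11000111

11000111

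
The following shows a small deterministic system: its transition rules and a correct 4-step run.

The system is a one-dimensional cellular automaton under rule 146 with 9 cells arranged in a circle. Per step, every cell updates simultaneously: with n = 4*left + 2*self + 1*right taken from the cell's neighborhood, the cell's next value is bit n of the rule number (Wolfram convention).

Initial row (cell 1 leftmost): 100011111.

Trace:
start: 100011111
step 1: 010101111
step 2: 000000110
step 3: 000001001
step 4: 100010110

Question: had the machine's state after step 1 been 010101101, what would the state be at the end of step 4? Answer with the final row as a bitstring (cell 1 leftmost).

000000000

state after step 1 := 010101101
step 2: 000000000
step 3: 000000000
step 4: 000000000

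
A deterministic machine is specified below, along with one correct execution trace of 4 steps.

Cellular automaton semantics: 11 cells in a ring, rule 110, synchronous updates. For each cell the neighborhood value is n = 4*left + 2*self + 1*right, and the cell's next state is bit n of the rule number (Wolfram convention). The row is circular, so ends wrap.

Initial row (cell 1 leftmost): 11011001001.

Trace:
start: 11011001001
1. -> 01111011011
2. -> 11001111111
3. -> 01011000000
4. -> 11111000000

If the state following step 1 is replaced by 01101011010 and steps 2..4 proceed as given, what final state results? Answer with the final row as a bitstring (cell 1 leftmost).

state after step 1 := 01101011010
2. -> 11111111110
3. -> 10000000011
4. -> 10000000110

10000000110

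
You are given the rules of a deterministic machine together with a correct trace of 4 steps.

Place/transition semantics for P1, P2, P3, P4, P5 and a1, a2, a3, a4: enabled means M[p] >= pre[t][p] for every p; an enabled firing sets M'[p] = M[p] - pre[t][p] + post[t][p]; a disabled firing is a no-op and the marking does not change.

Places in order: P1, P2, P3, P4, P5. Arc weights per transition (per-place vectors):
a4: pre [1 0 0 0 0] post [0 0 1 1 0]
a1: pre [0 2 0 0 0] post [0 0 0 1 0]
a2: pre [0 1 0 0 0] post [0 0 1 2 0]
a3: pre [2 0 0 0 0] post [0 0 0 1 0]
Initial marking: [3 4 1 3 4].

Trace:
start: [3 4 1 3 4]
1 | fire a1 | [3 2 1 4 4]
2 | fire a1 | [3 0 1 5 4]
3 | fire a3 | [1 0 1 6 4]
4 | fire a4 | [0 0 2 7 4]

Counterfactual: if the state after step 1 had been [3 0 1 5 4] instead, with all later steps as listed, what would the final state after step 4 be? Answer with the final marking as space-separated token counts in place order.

state after step 1 := [3 0 1 5 4]
2 | fire a1 | [3 0 1 5 4]
3 | fire a3 | [1 0 1 6 4]
4 | fire a4 | [0 0 2 7 4]

0 0 2 7 4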